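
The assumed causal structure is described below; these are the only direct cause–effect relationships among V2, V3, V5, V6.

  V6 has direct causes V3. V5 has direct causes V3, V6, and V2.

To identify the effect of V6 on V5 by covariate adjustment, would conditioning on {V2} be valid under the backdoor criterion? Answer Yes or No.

Backdoor paths from V6 to V5 (paths whose first edge points into V6):
  P1: V6 <- V3 -> V5
Condition 1 (no descendant of V6 in the set): holds — descendants of V6 are {V5}; none are in {V2}.
Condition 2 (every backdoor path blocked by {V2}):
  P1: open — no interior node is in the conditioning set.
{V2} does not satisfy the backdoor criterion.

No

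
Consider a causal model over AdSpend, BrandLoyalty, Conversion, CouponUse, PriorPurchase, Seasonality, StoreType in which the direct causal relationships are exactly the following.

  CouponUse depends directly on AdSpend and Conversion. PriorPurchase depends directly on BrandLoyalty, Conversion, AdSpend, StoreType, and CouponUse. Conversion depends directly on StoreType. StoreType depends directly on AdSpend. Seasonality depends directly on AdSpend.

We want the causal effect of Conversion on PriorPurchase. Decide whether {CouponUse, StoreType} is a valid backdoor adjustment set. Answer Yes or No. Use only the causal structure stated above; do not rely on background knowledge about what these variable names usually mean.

Backdoor paths from Conversion to PriorPurchase (paths whose first edge points into Conversion):
  P1: Conversion <- StoreType <- AdSpend -> CouponUse -> PriorPurchase
  P2: Conversion <- StoreType <- AdSpend -> PriorPurchase
  P3: Conversion <- StoreType -> PriorPurchase
Condition 1 (no descendant of Conversion in the set): FAILS — CouponUse is a descendant of Conversion.
Condition 2 (every backdoor path blocked by {CouponUse, StoreType}):
  P1: blocked at chain node StoreType ∈ conditioning set.
  P2: blocked at chain node StoreType ∈ conditioning set.
  P3: blocked at fork node StoreType ∈ conditioning set.
{CouponUse, StoreType} does not satisfy the backdoor criterion.

No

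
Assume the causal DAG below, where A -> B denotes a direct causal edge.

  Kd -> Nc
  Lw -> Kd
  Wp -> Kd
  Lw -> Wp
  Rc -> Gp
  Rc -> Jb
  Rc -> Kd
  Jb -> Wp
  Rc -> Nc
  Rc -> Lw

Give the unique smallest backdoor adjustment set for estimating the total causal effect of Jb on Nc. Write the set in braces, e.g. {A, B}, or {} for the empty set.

{Rc}

Variables eligible for adjustment (non-descendants of Jb, excluding Jb and Nc): {Gp, Lw, Rc}.
Backdoor paths from Jb to Nc:
  P1: Jb <- Rc -> Lw -> Wp -> Kd -> Nc
  P2: Jb <- Rc -> Lw -> Kd -> Nc
  P3: Jb <- Rc -> Kd -> Nc
  P4: Jb <- Rc -> Nc
The empty set is not sufficient: P1 (Jb <- Rc -> Lw -> Wp -> Kd -> Nc) has no collider blocking it and no conditioned non-collider, so it is open.
Try {Rc}:
  P1: blocked at fork node Rc ∈ conditioning set.
  P2: blocked at fork node Rc ∈ conditioning set.
  P3: blocked at fork node Rc ∈ conditioning set.
  P4: blocked at fork node Rc ∈ conditioning set.
{Rc} contains no descendant of Jb and blocks every backdoor path.
No other singleton works — e.g. {Gp} leaves P1 open — so {Rc} is the unique smallest valid adjustment set.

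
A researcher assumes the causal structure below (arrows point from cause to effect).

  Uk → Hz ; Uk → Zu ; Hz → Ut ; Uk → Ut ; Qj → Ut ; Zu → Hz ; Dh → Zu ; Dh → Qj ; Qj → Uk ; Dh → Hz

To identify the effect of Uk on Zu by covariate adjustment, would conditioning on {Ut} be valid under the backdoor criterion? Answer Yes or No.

No

Backdoor paths from Uk to Zu (paths whose first edge points into Uk):
  P1: Uk <- Qj <- Dh -> Zu
  P2: Uk <- Qj <- Dh -> Hz <- Zu
  P3: Uk <- Qj -> Ut <- Hz <- Dh -> Zu
  P4: Uk <- Qj -> Ut <- Hz <- Zu
Condition 1 (no descendant of Uk in the set): FAILS — Ut is a descendant of Uk.
Condition 2 (every backdoor path blocked by {Ut}):
  P1: open — no interior node is in the conditioning set.
  P2: open — collider(s) Hz are conditioned on (or have a conditioned descendant) and no non-collider on the path is in the set.
  P3: open — collider(s) Ut are conditioned on (or have a conditioned descendant) and no non-collider on the path is in the set.
  P4: open — collider(s) Ut are conditioned on (or have a conditioned descendant) and no non-collider on the path is in the set.
{Ut} does not satisfy the backdoor criterion.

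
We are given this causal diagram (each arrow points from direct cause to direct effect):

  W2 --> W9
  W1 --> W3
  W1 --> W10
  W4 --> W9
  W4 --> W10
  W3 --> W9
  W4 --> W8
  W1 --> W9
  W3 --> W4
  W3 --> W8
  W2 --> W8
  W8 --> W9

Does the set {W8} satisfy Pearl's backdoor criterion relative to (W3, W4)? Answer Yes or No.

No

Backdoor paths from W3 to W4 (paths whose first edge points into W3):
  P1: W3 <- W1 -> W10 <- W4
  P2: W3 <- W1 -> W9 <- W2 -> W8 <- W4
  P3: W3 <- W1 -> W9 <- W4
  P4: W3 <- W1 -> W9 <- W8 <- W4
Condition 1 (no descendant of W3 in the set): FAILS — W8 is a descendant of W3.
Condition 2 (every backdoor path blocked by {W8}):
  P1: blocked at collider W10 (neither it nor any descendant is in the conditioning set).
  P2: blocked at collider W9 (neither it nor any descendant is in the conditioning set).
  P3: blocked at collider W9 (neither it nor any descendant is in the conditioning set).
  P4: blocked at collider W9 (neither it nor any descendant is in the conditioning set).
{W8} does not satisfy the backdoor criterion.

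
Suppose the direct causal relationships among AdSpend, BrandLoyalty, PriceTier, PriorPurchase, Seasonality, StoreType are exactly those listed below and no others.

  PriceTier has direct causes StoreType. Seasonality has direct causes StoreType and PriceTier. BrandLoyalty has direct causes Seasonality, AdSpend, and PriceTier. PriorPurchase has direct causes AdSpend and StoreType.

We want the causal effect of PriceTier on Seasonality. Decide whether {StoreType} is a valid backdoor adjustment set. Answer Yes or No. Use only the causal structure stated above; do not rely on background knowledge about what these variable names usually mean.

Yes

Backdoor paths from PriceTier to Seasonality (paths whose first edge points into PriceTier):
  P1: PriceTier <- StoreType -> Seasonality
  P2: PriceTier <- StoreType -> PriorPurchase <- AdSpend -> BrandLoyalty <- Seasonality
Condition 1 (no descendant of PriceTier in the set): holds — descendants of PriceTier are {BrandLoyalty, Seasonality}; none are in {StoreType}.
Condition 2 (every backdoor path blocked by {StoreType}):
  P1: blocked at fork node StoreType ∈ conditioning set.
  P2: blocked at fork node StoreType ∈ conditioning set.
{StoreType} satisfies the backdoor criterion.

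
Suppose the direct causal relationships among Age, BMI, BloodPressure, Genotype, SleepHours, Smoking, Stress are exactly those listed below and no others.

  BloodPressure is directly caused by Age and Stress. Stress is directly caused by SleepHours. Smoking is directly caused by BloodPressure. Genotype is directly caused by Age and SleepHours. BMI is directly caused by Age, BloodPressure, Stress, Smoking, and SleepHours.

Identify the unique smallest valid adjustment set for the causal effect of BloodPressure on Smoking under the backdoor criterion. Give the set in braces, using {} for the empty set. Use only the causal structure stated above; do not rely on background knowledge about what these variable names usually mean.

{}

Variables eligible for adjustment (non-descendants of BloodPressure, excluding BloodPressure and Smoking): {Age, Genotype, SleepHours, Stress}.
Backdoor paths from BloodPressure to Smoking:
  P1: BloodPressure <- Stress <- SleepHours -> BMI <- Smoking
  P2: BloodPressure <- Stress <- SleepHours -> Genotype <- Age -> BMI <- Smoking
  P3: BloodPressure <- Stress -> BMI <- Smoking
  P4: BloodPressure <- Age -> BMI <- Smoking
  P5: BloodPressure <- Age -> Genotype <- SleepHours -> Stress -> BMI <- Smoking
  P6: BloodPressure <- Age -> Genotype <- SleepHours -> BMI <- Smoking
Each backdoor path contains an unconditioned collider, so every path is already blocked with the empty conditioning set:
  P1: blocked at collider BMI (neither it nor any descendant is in the conditioning set).
  P2: blocked at collider Genotype (neither it nor any descendant is in the conditioning set).
  P3: blocked at collider BMI (neither it nor any descendant is in the conditioning set).
  P4: blocked at collider BMI (neither it nor any descendant is in the conditioning set).
  P5: blocked at collider Genotype (neither it nor any descendant is in the conditioning set).
  P6: blocked at collider Genotype (neither it nor any descendant is in the conditioning set).
The empty set is therefore the unique smallest valid set.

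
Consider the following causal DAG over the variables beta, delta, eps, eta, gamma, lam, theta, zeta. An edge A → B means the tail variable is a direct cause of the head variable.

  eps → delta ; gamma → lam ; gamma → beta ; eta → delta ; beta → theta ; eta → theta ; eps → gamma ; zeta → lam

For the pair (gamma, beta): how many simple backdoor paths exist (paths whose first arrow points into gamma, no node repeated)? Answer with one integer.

1

A backdoor path from gamma to beta is any simple undirected path whose first edge points into gamma (i.e. leaves gamma via a parent).
Parents of gamma: {eps}.
Enumerating:
  P1: gamma <- eps -> delta <- eta -> theta <- beta
That exhausts the simple backdoor paths. Count: 1.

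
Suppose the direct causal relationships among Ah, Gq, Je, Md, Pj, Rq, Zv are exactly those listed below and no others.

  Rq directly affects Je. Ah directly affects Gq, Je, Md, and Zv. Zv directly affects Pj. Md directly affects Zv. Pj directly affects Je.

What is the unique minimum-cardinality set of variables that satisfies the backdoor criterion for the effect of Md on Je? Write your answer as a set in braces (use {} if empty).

{Ah}

Variables eligible for adjustment (non-descendants of Md, excluding Md and Je): {Ah, Gq, Rq}.
Backdoor paths from Md to Je:
  P1: Md <- Ah -> Zv -> Pj -> Je
  P2: Md <- Ah -> Je
The empty set is not sufficient: P1 (Md <- Ah -> Zv -> Pj -> Je) has no collider blocking it and no conditioned non-collider, so it is open.
Try {Ah}:
  P1: blocked at fork node Ah ∈ conditioning set.
  P2: blocked at fork node Ah ∈ conditioning set.
{Ah} contains no descendant of Md and blocks every backdoor path.
No other singleton works — e.g. {Gq} leaves P1 open — so {Ah} is the unique smallest valid adjustment set.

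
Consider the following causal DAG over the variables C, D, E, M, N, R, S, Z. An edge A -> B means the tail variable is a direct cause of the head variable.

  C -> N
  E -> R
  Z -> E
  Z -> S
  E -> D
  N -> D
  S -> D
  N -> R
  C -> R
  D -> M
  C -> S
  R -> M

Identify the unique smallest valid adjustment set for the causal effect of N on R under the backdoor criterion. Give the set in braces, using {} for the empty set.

{C}

Variables eligible for adjustment (non-descendants of N, excluding N and R): {C, E, S, Z}.
Backdoor paths from N to R:
  P1: N <- C -> S <- Z -> E -> R
  P2: N <- C -> S <- Z -> E -> D -> M <- R
  P3: N <- C -> S -> D <- E -> R
  P4: N <- C -> S -> D -> M <- R
  P5: N <- C -> R
The empty set is not sufficient: P5 (N <- C -> R) has no collider blocking it and no conditioned non-collider, so it is open.
Try {C}:
  P1: blocked at fork node C ∈ conditioning set.
  P2: blocked at fork node C ∈ conditioning set.
  P3: blocked at fork node C ∈ conditioning set.
  P4: blocked at fork node C ∈ conditioning set.
  P5: blocked at fork node C ∈ conditioning set.
{C} contains no descendant of N and blocks every backdoor path.
No other singleton works — e.g. {Z} leaves P5 open — so {C} is the unique smallest valid adjustment set.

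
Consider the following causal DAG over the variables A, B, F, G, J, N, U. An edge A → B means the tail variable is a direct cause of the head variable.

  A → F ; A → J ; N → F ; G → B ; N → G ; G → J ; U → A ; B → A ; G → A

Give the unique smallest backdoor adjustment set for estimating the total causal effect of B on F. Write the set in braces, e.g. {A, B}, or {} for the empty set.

Variables eligible for adjustment (non-descendants of B, excluding B and F): {G, N, U}.
Backdoor paths from B to F:
  P1: B <- G <- N -> F
  P2: B <- G -> A -> F
  P3: B <- G -> J <- A -> F
The empty set is not sufficient: P1 (B <- G <- N -> F) has no collider blocking it and no conditioned non-collider, so it is open.
Try {G}:
  P1: blocked at chain node G ∈ conditioning set.
  P2: blocked at fork node G ∈ conditioning set.
  P3: blocked at fork node G ∈ conditioning set.
{G} contains no descendant of B and blocks every backdoor path.
No other singleton works — e.g. {N} leaves P2 open — so {G} is the unique smallest valid adjustment set.

{G}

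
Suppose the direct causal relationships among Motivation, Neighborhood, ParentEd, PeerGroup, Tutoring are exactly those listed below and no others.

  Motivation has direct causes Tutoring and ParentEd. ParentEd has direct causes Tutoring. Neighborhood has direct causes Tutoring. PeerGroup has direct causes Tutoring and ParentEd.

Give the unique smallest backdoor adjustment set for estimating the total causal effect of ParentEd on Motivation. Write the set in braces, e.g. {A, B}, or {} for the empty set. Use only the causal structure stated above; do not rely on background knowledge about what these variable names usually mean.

{Tutoring}

Variables eligible for adjustment (non-descendants of ParentEd, excluding ParentEd and Motivation): {Neighborhood, Tutoring}.
Backdoor paths from ParentEd to Motivation:
  P1: ParentEd <- Tutoring -> Motivation
The empty set is not sufficient: P1 (ParentEd <- Tutoring -> Motivation) has no collider blocking it and no conditioned non-collider, so it is open.
Try {Tutoring}:
  P1: blocked at fork node Tutoring ∈ conditioning set.
{Tutoring} contains no descendant of ParentEd and blocks every backdoor path.
No other singleton works — e.g. {Neighborhood} leaves P1 open — so {Tutoring} is the unique smallest valid adjustment set.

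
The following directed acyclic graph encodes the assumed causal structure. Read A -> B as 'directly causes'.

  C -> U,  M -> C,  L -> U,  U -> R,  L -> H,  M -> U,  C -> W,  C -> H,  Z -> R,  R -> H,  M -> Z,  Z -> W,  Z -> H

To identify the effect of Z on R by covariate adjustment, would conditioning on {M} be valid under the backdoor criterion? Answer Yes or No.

Yes

Backdoor paths from Z to R (paths whose first edge points into Z):
  P1: Z <- M -> C -> U <- L -> H <- R
  P2: Z <- M -> C -> U -> R
  P3: Z <- M -> C -> H <- L -> U -> R
  P4: Z <- M -> C -> H <- R
  P5: Z <- M -> U <- C -> H <- R
  P6: Z <- M -> U <- L -> H <- R
  P7: Z <- M -> U -> R
Condition 1 (no descendant of Z in the set): holds — descendants of Z are {H, R, W}; none are in {M}.
Condition 2 (every backdoor path blocked by {M}):
  P1: blocked at fork node M ∈ conditioning set.
  P2: blocked at fork node M ∈ conditioning set.
  P3: blocked at fork node M ∈ conditioning set.
  P4: blocked at fork node M ∈ conditioning set.
  P5: blocked at fork node M ∈ conditioning set.
  P6: blocked at fork node M ∈ conditioning set.
  P7: blocked at fork node M ∈ conditioning set.
{M} satisfies the backdoor criterion.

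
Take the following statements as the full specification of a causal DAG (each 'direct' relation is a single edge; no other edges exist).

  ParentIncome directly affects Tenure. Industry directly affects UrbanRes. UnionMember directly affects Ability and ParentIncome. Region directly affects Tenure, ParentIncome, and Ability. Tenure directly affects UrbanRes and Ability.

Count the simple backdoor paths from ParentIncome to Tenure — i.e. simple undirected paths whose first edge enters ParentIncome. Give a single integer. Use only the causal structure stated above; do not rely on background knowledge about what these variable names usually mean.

4

A backdoor path from ParentIncome to Tenure is any simple undirected path whose first edge points into ParentIncome (i.e. leaves ParentIncome via a parent).
Parents of ParentIncome: {Region, UnionMember}.
Enumerating:
  P1: ParentIncome <- Region -> Tenure
  P2: ParentIncome <- Region -> Ability <- Tenure
  P3: ParentIncome <- UnionMember -> Ability <- Region -> Tenure
  P4: ParentIncome <- UnionMember -> Ability <- Tenure
That exhausts the simple backdoor paths. Count: 4.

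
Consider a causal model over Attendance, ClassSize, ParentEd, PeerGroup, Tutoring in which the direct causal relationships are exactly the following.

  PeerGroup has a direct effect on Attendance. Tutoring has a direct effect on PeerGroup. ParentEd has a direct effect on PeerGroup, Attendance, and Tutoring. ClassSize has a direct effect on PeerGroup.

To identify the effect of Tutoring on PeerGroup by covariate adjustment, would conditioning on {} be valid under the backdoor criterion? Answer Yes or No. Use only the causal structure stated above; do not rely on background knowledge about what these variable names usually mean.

Backdoor paths from Tutoring to PeerGroup (paths whose first edge points into Tutoring):
  P1: Tutoring <- ParentEd -> PeerGroup
  P2: Tutoring <- ParentEd -> Attendance <- PeerGroup
Condition 1 (no descendant of Tutoring in the set): holds — descendants of Tutoring are {Attendance, PeerGroup}; none are in {}.
Condition 2 (every backdoor path blocked by {}):
  P1: open — no interior node is in the conditioning set.
  P2: blocked at collider Attendance (neither it nor any descendant is in the conditioning set).
{} does not satisfy the backdoor criterion.

No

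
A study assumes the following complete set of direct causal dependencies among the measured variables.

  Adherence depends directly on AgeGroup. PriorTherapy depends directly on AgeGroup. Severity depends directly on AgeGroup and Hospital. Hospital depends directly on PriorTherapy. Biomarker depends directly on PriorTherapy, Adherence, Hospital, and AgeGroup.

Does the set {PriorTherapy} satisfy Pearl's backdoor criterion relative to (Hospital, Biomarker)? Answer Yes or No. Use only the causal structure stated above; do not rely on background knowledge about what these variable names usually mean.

Yes

Backdoor paths from Hospital to Biomarker (paths whose first edge points into Hospital):
  P1: Hospital <- PriorTherapy <- AgeGroup -> Adherence -> Biomarker
  P2: Hospital <- PriorTherapy <- AgeGroup -> Biomarker
  P3: Hospital <- PriorTherapy -> Biomarker
Condition 1 (no descendant of Hospital in the set): holds — descendants of Hospital are {Biomarker, Severity}; none are in {PriorTherapy}.
Condition 2 (every backdoor path blocked by {PriorTherapy}):
  P1: blocked at chain node PriorTherapy ∈ conditioning set.
  P2: blocked at chain node PriorTherapy ∈ conditioning set.
  P3: blocked at fork node PriorTherapy ∈ conditioning set.
{PriorTherapy} satisfies the backdoor criterion.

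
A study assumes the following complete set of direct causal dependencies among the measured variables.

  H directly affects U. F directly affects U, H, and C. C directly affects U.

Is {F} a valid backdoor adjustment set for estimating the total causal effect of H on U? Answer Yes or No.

Backdoor paths from H to U (paths whose first edge points into H):
  P1: H <- F -> C -> U
  P2: H <- F -> U
Condition 1 (no descendant of H in the set): holds — descendants of H are {U}; none are in {F}.
Condition 2 (every backdoor path blocked by {F}):
  P1: blocked at fork node F ∈ conditioning set.
  P2: blocked at fork node F ∈ conditioning set.
{F} satisfies the backdoor criterion.

Yes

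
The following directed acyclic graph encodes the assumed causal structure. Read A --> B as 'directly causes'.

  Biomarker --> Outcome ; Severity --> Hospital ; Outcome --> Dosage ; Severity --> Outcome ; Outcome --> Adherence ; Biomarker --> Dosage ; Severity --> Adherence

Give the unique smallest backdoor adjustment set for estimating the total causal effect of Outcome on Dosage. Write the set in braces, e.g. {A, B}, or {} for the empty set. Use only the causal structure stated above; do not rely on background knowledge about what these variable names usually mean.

{Biomarker}

Variables eligible for adjustment (non-descendants of Outcome, excluding Outcome and Dosage): {Biomarker, Hospital, Severity}.
Backdoor paths from Outcome to Dosage:
  P1: Outcome <- Biomarker -> Dosage
The empty set is not sufficient: P1 (Outcome <- Biomarker -> Dosage) has no collider blocking it and no conditioned non-collider, so it is open.
Try {Biomarker}:
  P1: blocked at fork node Biomarker ∈ conditioning set.
{Biomarker} contains no descendant of Outcome and blocks every backdoor path.
No other singleton works — e.g. {Severity} leaves P1 open — so {Biomarker} is the unique smallest valid adjustment set.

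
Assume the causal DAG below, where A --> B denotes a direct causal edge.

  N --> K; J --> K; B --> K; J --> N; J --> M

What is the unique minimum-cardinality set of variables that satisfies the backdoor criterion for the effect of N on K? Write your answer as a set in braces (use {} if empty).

{J}

Variables eligible for adjustment (non-descendants of N, excluding N and K): {B, J, M}.
Backdoor paths from N to K:
  P1: N <- J -> K
The empty set is not sufficient: P1 (N <- J -> K) has no collider blocking it and no conditioned non-collider, so it is open.
Try {J}:
  P1: blocked at fork node J ∈ conditioning set.
{J} contains no descendant of N and blocks every backdoor path.
No other singleton works — e.g. {B} leaves P1 open — so {J} is the unique smallest valid adjustment set.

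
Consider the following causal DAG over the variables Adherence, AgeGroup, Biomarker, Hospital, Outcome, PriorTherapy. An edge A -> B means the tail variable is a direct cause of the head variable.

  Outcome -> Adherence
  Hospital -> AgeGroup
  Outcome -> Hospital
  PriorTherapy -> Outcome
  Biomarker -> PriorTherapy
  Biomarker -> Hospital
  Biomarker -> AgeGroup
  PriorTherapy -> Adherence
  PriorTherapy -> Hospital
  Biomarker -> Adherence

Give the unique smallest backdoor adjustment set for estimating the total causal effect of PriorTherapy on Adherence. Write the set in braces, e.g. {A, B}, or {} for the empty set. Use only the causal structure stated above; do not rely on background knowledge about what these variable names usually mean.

Variables eligible for adjustment (non-descendants of PriorTherapy, excluding PriorTherapy and Adherence): {Biomarker}.
Backdoor paths from PriorTherapy to Adherence:
  P1: PriorTherapy <- Biomarker -> Hospital <- Outcome -> Adherence
  P2: PriorTherapy <- Biomarker -> Adherence
  P3: PriorTherapy <- Biomarker -> AgeGroup <- Hospital <- Outcome -> Adherence
The empty set is not sufficient: P2 (PriorTherapy <- Biomarker -> Adherence) has no collider blocking it and no conditioned non-collider, so it is open.
Try {Biomarker}:
  P1: blocked at fork node Biomarker ∈ conditioning set.
  P2: blocked at fork node Biomarker ∈ conditioning set.
  P3: blocked at fork node Biomarker ∈ conditioning set.
{Biomarker} contains no descendant of PriorTherapy and blocks every backdoor path.
{Biomarker} is the unique smallest valid adjustment set.

{Biomarker}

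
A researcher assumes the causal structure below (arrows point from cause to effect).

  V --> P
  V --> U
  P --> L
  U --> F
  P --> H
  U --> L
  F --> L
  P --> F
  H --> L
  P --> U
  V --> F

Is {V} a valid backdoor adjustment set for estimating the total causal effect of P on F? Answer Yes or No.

Yes

Backdoor paths from P to F (paths whose first edge points into P):
  P1: P <- V -> U -> F
  P2: P <- V -> U -> L <- F
  P3: P <- V -> F
Condition 1 (no descendant of P in the set): holds — descendants of P are {F, H, L, U}; none are in {V}.
Condition 2 (every backdoor path blocked by {V}):
  P1: blocked at fork node V ∈ conditioning set.
  P2: blocked at fork node V ∈ conditioning set.
  P3: blocked at fork node V ∈ conditioning set.
{V} satisfies the backdoor criterion.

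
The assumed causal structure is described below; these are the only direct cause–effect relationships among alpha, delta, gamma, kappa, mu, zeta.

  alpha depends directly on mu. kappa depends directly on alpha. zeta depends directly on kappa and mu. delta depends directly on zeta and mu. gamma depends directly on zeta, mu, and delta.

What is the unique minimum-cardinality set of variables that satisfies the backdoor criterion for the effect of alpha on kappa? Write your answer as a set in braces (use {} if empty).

Variables eligible for adjustment (non-descendants of alpha, excluding alpha and kappa): {mu}.
Backdoor paths from alpha to kappa:
  P1: alpha <- mu -> zeta <- kappa
  P2: alpha <- mu -> delta <- zeta <- kappa
  P3: alpha <- mu -> delta -> gamma <- zeta <- kappa
  P4: alpha <- mu -> gamma <- zeta <- kappa
  P5: alpha <- mu -> gamma <- delta <- zeta <- kappa
Each backdoor path contains an unconditioned collider, so every path is already blocked with the empty conditioning set:
  P1: blocked at collider zeta (neither it nor any descendant is in the conditioning set).
  P2: blocked at collider delta (neither it nor any descendant is in the conditioning set).
  P3: blocked at collider gamma (neither it nor any descendant is in the conditioning set).
  P4: blocked at collider gamma (neither it nor any descendant is in the conditioning set).
  P5: blocked at collider gamma (neither it nor any descendant is in the conditioning set).
The empty set is therefore the unique smallest valid set.

{}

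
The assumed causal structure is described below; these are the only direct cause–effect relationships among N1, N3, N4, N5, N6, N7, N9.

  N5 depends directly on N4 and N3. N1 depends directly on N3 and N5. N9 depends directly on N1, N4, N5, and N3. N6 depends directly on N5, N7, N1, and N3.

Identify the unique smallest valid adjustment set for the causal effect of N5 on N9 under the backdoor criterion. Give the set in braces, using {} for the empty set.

{N3, N4}

Variables eligible for adjustment (non-descendants of N5, excluding N5 and N9): {N3, N4, N7}.
Backdoor paths from N5 to N9:
  P1: N5 <- N3 -> N1 -> N9
  P2: N5 <- N3 -> N6 <- N1 -> N9
  P3: N5 <- N3 -> N9
  P4: N5 <- N4 -> N9
The empty set is not sufficient: P1 (N5 <- N3 -> N1 -> N9) has no collider blocking it and no conditioned non-collider, so it is open.
Try {N3, N4}:
  P1: blocked at fork node N3 ∈ conditioning set.
  P2: blocked at fork node N3 ∈ conditioning set.
  P3: blocked at fork node N3 ∈ conditioning set.
  P4: blocked at fork node N4 ∈ conditioning set.
{N3, N4} contains no descendant of N5 and blocks every backdoor path.
Every element of {N3, N4} is needed (dropping N3 leaves P1 open; dropping N4 leaves P4 open), so no proper subset is valid.
Among all size-2 subsets of the eligible variables, only {N3, N4} blocks every backdoor path, so it is the unique smallest valid adjustment set.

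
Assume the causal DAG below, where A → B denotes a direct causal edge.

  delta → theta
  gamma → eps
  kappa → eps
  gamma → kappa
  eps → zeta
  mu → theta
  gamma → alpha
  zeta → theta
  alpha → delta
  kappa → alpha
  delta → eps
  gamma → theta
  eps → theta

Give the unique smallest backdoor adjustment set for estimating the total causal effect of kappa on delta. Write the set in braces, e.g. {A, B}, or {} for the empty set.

Variables eligible for adjustment (non-descendants of kappa, excluding kappa and delta): {gamma, mu}.
Backdoor paths from kappa to delta:
  P1: kappa <- gamma -> alpha -> delta
  P2: kappa <- gamma -> eps <- delta
  P3: kappa <- gamma -> eps -> zeta -> theta <- delta
  P4: kappa <- gamma -> eps -> theta <- delta
  P5: kappa <- gamma -> theta <- delta
  P6: kappa <- gamma -> theta <- eps <- delta
  P7: kappa <- gamma -> theta <- zeta <- eps <- delta
The empty set is not sufficient: P1 (kappa <- gamma -> alpha -> delta) has no collider blocking it and no conditioned non-collider, so it is open.
Try {gamma}:
  P1: blocked at fork node gamma ∈ conditioning set.
  P2: blocked at fork node gamma ∈ conditioning set.
  P3: blocked at fork node gamma ∈ conditioning set.
  P4: blocked at fork node gamma ∈ conditioning set.
  P5: blocked at fork node gamma ∈ conditioning set.
  P6: blocked at fork node gamma ∈ conditioning set.
  P7: blocked at fork node gamma ∈ conditioning set.
{gamma} contains no descendant of kappa and blocks every backdoor path.
No other singleton works — e.g. {mu} leaves P1 open — so {gamma} is the unique smallest valid adjustment set.

{gamma}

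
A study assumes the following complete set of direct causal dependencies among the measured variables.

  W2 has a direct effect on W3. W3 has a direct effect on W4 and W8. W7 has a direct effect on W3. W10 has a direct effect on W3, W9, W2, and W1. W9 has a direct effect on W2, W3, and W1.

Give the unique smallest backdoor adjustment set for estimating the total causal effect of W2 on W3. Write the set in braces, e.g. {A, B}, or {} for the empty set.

{W10, W9}

Variables eligible for adjustment (non-descendants of W2, excluding W2 and W3): {W1, W10, W7, W9}.
Backdoor paths from W2 to W3:
  P1: W2 <- W10 -> W9 -> W3
  P2: W2 <- W10 -> W3
  P3: W2 <- W10 -> W1 <- W9 -> W3
  P4: W2 <- W9 <- W10 -> W3
  P5: W2 <- W9 -> W3
  P6: W2 <- W9 -> W1 <- W10 -> W3
The empty set is not sufficient: P1 (W2 <- W10 -> W9 -> W3) has no collider blocking it and no conditioned non-collider, so it is open.
Try {W10, W9}:
  P1: blocked at fork node W10 ∈ conditioning set.
  P2: blocked at fork node W10 ∈ conditioning set.
  P3: blocked at fork node W10 ∈ conditioning set.
  P4: blocked at chain node W9 ∈ conditioning set.
  P5: blocked at fork node W9 ∈ conditioning set.
  P6: blocked at fork node W9 ∈ conditioning set.
{W10, W9} contains no descendant of W2 and blocks every backdoor path.
Every element of {W10, W9} is needed (dropping W10 leaves P2 open; dropping W9 leaves P5 open), so no proper subset is valid.
Among all size-2 subsets of the eligible variables, only {W10, W9} blocks every backdoor path, so it is the unique smallest valid adjustment set.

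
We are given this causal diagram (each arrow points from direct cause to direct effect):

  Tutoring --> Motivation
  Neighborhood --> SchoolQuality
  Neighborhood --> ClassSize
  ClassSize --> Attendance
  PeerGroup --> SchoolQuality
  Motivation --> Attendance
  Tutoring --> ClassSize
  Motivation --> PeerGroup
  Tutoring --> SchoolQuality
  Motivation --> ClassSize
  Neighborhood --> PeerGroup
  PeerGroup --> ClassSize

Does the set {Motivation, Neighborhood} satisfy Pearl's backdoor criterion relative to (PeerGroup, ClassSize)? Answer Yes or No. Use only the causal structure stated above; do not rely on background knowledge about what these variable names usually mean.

Yes

Backdoor paths from PeerGroup to ClassSize (paths whose first edge points into PeerGroup):
  P1: PeerGroup <- Neighborhood -> SchoolQuality <- Tutoring -> Motivation -> ClassSize
  P2: PeerGroup <- Neighborhood -> SchoolQuality <- Tutoring -> Motivation -> Attendance <- ClassSize
  P3: PeerGroup <- Neighborhood -> SchoolQuality <- Tutoring -> ClassSize
  P4: PeerGroup <- Neighborhood -> ClassSize
  P5: PeerGroup <- Motivation <- Tutoring -> SchoolQuality <- Neighborhood -> ClassSize
  P6: PeerGroup <- Motivation <- Tutoring -> ClassSize
  P7: PeerGroup <- Motivation -> ClassSize
  P8: PeerGroup <- Motivation -> Attendance <- ClassSize
Condition 1 (no descendant of PeerGroup in the set): holds — descendants of PeerGroup are {Attendance, ClassSize, SchoolQuality}; none are in {Motivation, Neighborhood}.
Condition 2 (every backdoor path blocked by {Motivation, Neighborhood}):
  P1: blocked at fork node Neighborhood ∈ conditioning set.
  P2: blocked at fork node Neighborhood ∈ conditioning set.
  P3: blocked at fork node Neighborhood ∈ conditioning set.
  P4: blocked at fork node Neighborhood ∈ conditioning set.
  P5: blocked at chain node Motivation ∈ conditioning set.
  P6: blocked at chain node Motivation ∈ conditioning set.
  P7: blocked at fork node Motivation ∈ conditioning set.
  P8: blocked at fork node Motivation ∈ conditioning set.
{Motivation, Neighborhood} satisfies the backdoor criterion.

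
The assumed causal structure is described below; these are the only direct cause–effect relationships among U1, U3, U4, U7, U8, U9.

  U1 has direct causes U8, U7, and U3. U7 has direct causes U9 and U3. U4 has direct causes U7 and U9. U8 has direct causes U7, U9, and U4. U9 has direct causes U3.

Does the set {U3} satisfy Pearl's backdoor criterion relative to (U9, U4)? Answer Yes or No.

Backdoor paths from U9 to U4 (paths whose first edge points into U9):
  P1: U9 <- U3 -> U7 -> U4
  P2: U9 <- U3 -> U7 -> U8 <- U4
  P3: U9 <- U3 -> U7 -> U1 <- U8 <- U4
  P4: U9 <- U3 -> U1 <- U7 -> U4
  P5: U9 <- U3 -> U1 <- U7 -> U8 <- U4
  P6: U9 <- U3 -> U1 <- U8 <- U7 -> U4
  P7: U9 <- U3 -> U1 <- U8 <- U4
Condition 1 (no descendant of U9 in the set): holds — descendants of U9 are {U1, U4, U7, U8}; none are in {U3}.
Condition 2 (every backdoor path blocked by {U3}):
  P1: blocked at fork node U3 ∈ conditioning set.
  P2: blocked at fork node U3 ∈ conditioning set.
  P3: blocked at fork node U3 ∈ conditioning set.
  P4: blocked at fork node U3 ∈ conditioning set.
  P5: blocked at fork node U3 ∈ conditioning set.
  P6: blocked at fork node U3 ∈ conditioning set.
  P7: blocked at fork node U3 ∈ conditioning set.
{U3} satisfies the backdoor criterion.

Yes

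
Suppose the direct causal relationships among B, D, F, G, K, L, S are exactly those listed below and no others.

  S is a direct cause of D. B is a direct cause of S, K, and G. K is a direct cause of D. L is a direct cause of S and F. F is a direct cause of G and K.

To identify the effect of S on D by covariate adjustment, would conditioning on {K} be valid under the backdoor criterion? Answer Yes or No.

Yes

Backdoor paths from S to D (paths whose first edge points into S):
  P1: S <- L -> F -> K -> D
  P2: S <- L -> F -> G <- B -> K -> D
  P3: S <- B -> K -> D
  P4: S <- B -> G <- F -> K -> D
Condition 1 (no descendant of S in the set): holds — descendants of S are {D}; none are in {K}.
Condition 2 (every backdoor path blocked by {K}):
  P1: blocked at chain node K ∈ conditioning set.
  P2: blocked at collider G (neither it nor any descendant is in the conditioning set).
  P3: blocked at chain node K ∈ conditioning set.
  P4: blocked at collider G (neither it nor any descendant is in the conditioning set).
{K} satisfies the backdoor criterion.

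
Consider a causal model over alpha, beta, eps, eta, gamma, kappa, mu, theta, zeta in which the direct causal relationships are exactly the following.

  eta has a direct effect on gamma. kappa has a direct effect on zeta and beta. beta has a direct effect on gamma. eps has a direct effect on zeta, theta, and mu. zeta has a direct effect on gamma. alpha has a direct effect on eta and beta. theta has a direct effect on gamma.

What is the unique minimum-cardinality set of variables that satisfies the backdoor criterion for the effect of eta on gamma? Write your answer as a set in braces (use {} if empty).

{alpha}

Variables eligible for adjustment (non-descendants of eta, excluding eta and gamma): {alpha, beta, eps, kappa, mu, theta, zeta}.
Backdoor paths from eta to gamma:
  P1: eta <- alpha -> beta <- kappa -> zeta <- eps -> theta -> gamma
  P2: eta <- alpha -> beta <- kappa -> zeta -> gamma
  P3: eta <- alpha -> beta -> gamma
The empty set is not sufficient: P3 (eta <- alpha -> beta -> gamma) has no collider blocking it and no conditioned non-collider, so it is open.
Try {alpha}:
  P1: blocked at fork node alpha ∈ conditioning set.
  P2: blocked at fork node alpha ∈ conditioning set.
  P3: blocked at fork node alpha ∈ conditioning set.
{alpha} contains no descendant of eta and blocks every backdoor path.
No other singleton works — e.g. {kappa} leaves P3 open — so {alpha} is the unique smallest valid adjustment set.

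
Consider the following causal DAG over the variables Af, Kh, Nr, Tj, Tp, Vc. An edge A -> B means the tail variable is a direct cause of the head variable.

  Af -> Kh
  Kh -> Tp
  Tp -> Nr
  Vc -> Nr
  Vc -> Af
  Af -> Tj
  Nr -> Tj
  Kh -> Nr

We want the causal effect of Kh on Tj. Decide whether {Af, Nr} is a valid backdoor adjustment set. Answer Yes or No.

Backdoor paths from Kh to Tj (paths whose first edge points into Kh):
  P1: Kh <- Af <- Vc -> Nr -> Tj
  P2: Kh <- Af -> Tj
Condition 1 (no descendant of Kh in the set): FAILS — Nr is a descendant of Kh.
Condition 2 (every backdoor path blocked by {Af, Nr}):
  P1: blocked at chain node Af ∈ conditioning set.
  P2: blocked at fork node Af ∈ conditioning set.
{Af, Nr} does not satisfy the backdoor criterion.

No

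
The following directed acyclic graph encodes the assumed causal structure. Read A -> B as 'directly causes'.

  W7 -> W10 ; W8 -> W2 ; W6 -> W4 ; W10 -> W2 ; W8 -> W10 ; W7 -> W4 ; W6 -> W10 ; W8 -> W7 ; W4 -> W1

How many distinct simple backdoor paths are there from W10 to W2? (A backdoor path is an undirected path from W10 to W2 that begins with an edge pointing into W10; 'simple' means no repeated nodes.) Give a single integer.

A backdoor path from W10 to W2 is any simple undirected path whose first edge points into W10 (i.e. leaves W10 via a parent).
Parents of W10: {W6, W7, W8}.
Enumerating:
  P1: W10 <- W6 -> W4 <- W7 <- W8 -> W2
  P2: W10 <- W8 -> W2
  P3: W10 <- W7 <- W8 -> W2
That exhausts the simple backdoor paths. Count: 3.

3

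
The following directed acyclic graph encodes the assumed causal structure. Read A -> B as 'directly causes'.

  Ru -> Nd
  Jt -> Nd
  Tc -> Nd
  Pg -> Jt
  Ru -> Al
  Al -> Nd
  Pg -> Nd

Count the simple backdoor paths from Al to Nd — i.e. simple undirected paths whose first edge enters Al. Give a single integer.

1

A backdoor path from Al to Nd is any simple undirected path whose first edge points into Al (i.e. leaves Al via a parent).
Parents of Al: {Ru}.
Enumerating:
  P1: Al <- Ru -> Nd
That exhausts the simple backdoor paths. Count: 1.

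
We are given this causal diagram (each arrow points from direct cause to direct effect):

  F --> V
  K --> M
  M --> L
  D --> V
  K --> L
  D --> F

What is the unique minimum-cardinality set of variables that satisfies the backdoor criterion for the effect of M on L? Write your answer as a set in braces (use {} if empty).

{K}

Variables eligible for adjustment (non-descendants of M, excluding M and L): {D, F, K, V}.
Backdoor paths from M to L:
  P1: M <- K -> L
The empty set is not sufficient: P1 (M <- K -> L) has no collider blocking it and no conditioned non-collider, so it is open.
Try {K}:
  P1: blocked at fork node K ∈ conditioning set.
{K} contains no descendant of M and blocks every backdoor path.
No other singleton works — e.g. {D} leaves P1 open — so {K} is the unique smallest valid adjustment set.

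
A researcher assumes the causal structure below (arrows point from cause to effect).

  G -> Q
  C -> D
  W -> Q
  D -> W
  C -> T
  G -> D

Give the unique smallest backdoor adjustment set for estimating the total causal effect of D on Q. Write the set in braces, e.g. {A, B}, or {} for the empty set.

{G}

Variables eligible for adjustment (non-descendants of D, excluding D and Q): {C, G, T}.
Backdoor paths from D to Q:
  P1: D <- G -> Q
The empty set is not sufficient: P1 (D <- G -> Q) has no collider blocking it and no conditioned non-collider, so it is open.
Try {G}:
  P1: blocked at fork node G ∈ conditioning set.
{G} contains no descendant of D and blocks every backdoor path.
No other singleton works — e.g. {C} leaves P1 open — so {G} is the unique smallest valid adjustment set.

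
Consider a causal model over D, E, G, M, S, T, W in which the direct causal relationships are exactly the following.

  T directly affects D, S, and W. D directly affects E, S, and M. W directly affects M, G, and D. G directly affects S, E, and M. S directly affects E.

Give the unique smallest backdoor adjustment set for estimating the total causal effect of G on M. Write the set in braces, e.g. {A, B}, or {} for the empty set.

Variables eligible for adjustment (non-descendants of G, excluding G and M): {D, T, W}.
Backdoor paths from G to M:
  P1: G <- W <- T -> D -> M
  P2: G <- W <- T -> S <- D -> M
  P3: G <- W <- T -> S -> E <- D -> M
  P4: G <- W -> D -> M
  P5: G <- W -> M
The empty set is not sufficient: P1 (G <- W <- T -> D -> M) has no collider blocking it and no conditioned non-collider, so it is open.
Try {W}:
  P1: blocked at chain node W ∈ conditioning set.
  P2: blocked at chain node W ∈ conditioning set.
  P3: blocked at chain node W ∈ conditioning set.
  P4: blocked at fork node W ∈ conditioning set.
  P5: blocked at fork node W ∈ conditioning set.
{W} contains no descendant of G and blocks every backdoor path.
No other singleton works — e.g. {T} leaves P4 open — so {W} is the unique smallest valid adjustment set.

{W}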